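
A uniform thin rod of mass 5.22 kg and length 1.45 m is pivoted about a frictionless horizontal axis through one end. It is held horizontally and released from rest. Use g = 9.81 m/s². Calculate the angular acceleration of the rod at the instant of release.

About the pivot, I = (1/3)ML² = (1/3)(5.22)(1.45)² = 3.658 kg·m².
The weight acts at the center, a distance L/2 = 0.7250 m from the pivot; τ = Mg(L/2) = 37.13 N·m.
α = τ/I = 37.13/3.658 = 10.15 rad/s².

α ≈ 10.1 rad/s²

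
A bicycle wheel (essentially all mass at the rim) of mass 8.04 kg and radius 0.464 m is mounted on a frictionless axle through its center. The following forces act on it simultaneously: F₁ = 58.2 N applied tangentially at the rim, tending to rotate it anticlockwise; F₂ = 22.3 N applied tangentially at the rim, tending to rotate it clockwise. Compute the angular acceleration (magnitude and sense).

α ≈ 9.62 rad/s², anticlockwise

I = MR² = (8.04)(0.464)² = 1.731 kg·m².
Taking anticlockwise as positive: τ₁ = +(58.2)(0.464) = +27.00 N·m; τ₂ = −(22.3)(0.464) = −10.35 N·m.
Net torque τ = 16.66 N·m.
α = τ/I = 16.66/1.731 = 9.623 rad/s².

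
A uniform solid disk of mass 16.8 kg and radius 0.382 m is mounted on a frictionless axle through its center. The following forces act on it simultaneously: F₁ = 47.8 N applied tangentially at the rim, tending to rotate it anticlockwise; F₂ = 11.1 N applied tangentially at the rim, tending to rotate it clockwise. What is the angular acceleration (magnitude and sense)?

α ≈ 11.4 rad/s², anticlockwise

I = ½MR² = (1/2)(16.8)(0.382)² = 1.226 kg·m².
Taking anticlockwise as positive: τ₁ = +(47.8)(0.382) = +18.26 N·m; τ₂ = −(11.1)(0.382) = −4.240 N·m.
Net torque τ = 14.02 N·m.
α = τ/I = 14.02/1.226 = 11.44 rad/s².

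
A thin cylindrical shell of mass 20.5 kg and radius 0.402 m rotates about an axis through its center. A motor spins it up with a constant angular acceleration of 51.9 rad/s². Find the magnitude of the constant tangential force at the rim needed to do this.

F ≈ 428 N

I = MR² = (20.5)(0.402)² = 3.313 kg·m².
The required torque is τ = Iα = (3.313)(51.90) = 171.9 N·m.
A tangential force at the rim gives τ = FR, so F = τ/R = 171.9/0.402 = 427.7 N.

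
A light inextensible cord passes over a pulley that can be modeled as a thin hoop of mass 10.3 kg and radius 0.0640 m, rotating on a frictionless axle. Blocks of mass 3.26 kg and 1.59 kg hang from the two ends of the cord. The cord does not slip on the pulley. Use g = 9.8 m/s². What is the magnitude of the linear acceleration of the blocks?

a ≈ 1.08 m/s²

I = MR² = (10.3)(0.0640)² = 0.04219 kg·m².
Heavier block: m₁g − T₁ = m₁a. Lighter block: T₂ − m₂g = m₂a.
Pulley: (T₁ − T₂)R = Iα = I(a/R), so T₁ − T₂ = (I/R²)a = 1·M_p a = 10.30·a.
Adding the three: (m₁ − m₂)g = (m₁ + m₂ + 10.30)a, so a = (3.26 − 1.59)(9.8)/(3.26 + 1.59 + 10.30) = 1.080 m/s².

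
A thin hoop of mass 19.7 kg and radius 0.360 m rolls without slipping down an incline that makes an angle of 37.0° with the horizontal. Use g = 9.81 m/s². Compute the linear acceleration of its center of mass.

a ≈ 2.95 m/s²

Translation along the incline: Mg sinθ − f = Ma.
Rotation about the center: fR = Iα with I = MR². No-slip gives a = αR, so f = (I/R²)a = M a.
Substituting: Mg sinθ = (1 + 1.000)Ma, so a = g sinθ/(1 + 1.000) = (9.81) sin 37.0° / 2.000 = 2.952 m/s².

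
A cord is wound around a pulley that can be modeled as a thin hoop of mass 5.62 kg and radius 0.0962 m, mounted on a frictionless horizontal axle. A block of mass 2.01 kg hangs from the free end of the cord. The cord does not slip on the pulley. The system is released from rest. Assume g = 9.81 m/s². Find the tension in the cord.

I = MR² = (5.62)(0.0962)² = 0.05201 kg·m².
Block: mg − T = ma. Pulley: TR = Iα. No-slip: a = αR, so T = (I/R²)a = 5.620·a.
Then mg = (m + 5.620)a, so a = (2.01)(9.81)/(2.01 + 5.620) = 2.584 m/s².
T = 5.620·a = 14.52 N.

T ≈ 14.5 N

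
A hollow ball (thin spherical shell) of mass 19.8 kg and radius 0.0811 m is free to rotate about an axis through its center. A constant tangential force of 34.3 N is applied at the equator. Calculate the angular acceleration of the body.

I = (2/3)MR² = (2/3)(19.8)(0.0811)² = 0.08682 kg·m².
τ = F R = (34.3)(0.0811) = 2.782 N·m.
Newton's second law for rotation, τ = Iα, gives α = τ/I = 2.782/0.08682 = 32.04 rad/s².

α ≈ 32.0 rad/s²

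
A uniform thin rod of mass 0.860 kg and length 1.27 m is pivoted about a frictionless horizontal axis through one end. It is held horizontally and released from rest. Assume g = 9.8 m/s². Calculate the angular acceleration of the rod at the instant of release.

About the pivot, I = (1/3)ML² = (1/3)(0.860)(1.27)² = 0.4624 kg·m².
The weight acts at the center, a distance L/2 = 0.6350 m from the pivot; τ = Mg(L/2) = 5.352 N·m.
α = τ/I = 5.352/0.4624 = 11.57 rad/s².

α ≈ 11.6 rad/s²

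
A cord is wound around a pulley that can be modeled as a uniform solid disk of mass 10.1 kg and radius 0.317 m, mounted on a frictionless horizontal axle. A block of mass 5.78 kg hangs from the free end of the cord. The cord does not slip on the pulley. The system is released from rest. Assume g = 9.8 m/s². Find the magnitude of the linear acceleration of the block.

I = ½MR² = (1/2)(10.1)(0.317)² = 0.5075 kg·m².
Block: mg − T = ma. Pulley: TR = Iα. No-slip: a = αR, so T = (I/R²)a = 5.050·a.
Then mg = (m + 5.050)a, so a = (5.78)(9.8)/(5.78 + 5.050) = 5.230 m/s².

a ≈ 5.23 m/s²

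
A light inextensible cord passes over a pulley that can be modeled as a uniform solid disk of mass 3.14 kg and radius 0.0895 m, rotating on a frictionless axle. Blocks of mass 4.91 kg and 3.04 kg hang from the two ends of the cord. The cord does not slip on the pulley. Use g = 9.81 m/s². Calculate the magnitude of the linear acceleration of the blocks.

I = ½MR² = (1/2)(3.14)(0.0895)² = 0.01258 kg·m².
Heavier block: m₁g − T₁ = m₁a. Lighter block: T₂ − m₂g = m₂a.
Pulley: (T₁ − T₂)R = Iα = I(a/R), so T₁ − T₂ = (I/R²)a = (1/2)M_p a = 1.570·a.
Adding the three: (m₁ − m₂)g = (m₁ + m₂ + 1.570)a, so a = (4.91 − 3.04)(9.81)/(4.91 + 3.04 + 1.570) = 1.927 m/s².

a ≈ 1.93 m/s²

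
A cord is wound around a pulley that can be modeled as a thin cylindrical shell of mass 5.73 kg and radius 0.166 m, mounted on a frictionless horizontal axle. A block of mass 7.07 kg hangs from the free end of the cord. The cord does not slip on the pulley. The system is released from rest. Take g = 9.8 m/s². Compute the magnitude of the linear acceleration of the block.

a ≈ 5.41 m/s²

I = MR² = (5.73)(0.166)² = 0.1579 kg·m².
Block: mg − T = ma. Pulley: TR = Iα. No-slip: a = αR, so T = (I/R²)a = 5.730·a.
Then mg = (m + 5.730)a, so a = (7.07)(9.8)/(7.07 + 5.730) = 5.413 m/s².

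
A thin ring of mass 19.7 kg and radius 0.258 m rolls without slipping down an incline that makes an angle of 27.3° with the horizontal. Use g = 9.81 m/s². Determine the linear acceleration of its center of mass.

a ≈ 2.25 m/s²

Translation along the incline: Mg sinθ − f = Ma.
Rotation about the center: fR = Iα with I = MR². No-slip gives a = αR, so f = (I/R²)a = M a.
Substituting: Mg sinθ = (1 + 1.000)Ma, so a = g sinθ/(1 + 1.000) = (9.81) sin 27.3° / 2.000 = 2.250 m/s².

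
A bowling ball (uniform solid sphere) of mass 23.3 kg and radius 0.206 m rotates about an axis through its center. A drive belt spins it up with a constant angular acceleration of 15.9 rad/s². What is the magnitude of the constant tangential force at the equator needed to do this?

F ≈ 30.5 N

I = (2/5)MR² = (2/5)(23.3)(0.206)² = 0.3955 kg·m².
The required torque is τ = Iα = (0.3955)(15.90) = 6.289 N·m.
A tangential force at the equator gives τ = FR, so F = τ/R = 6.289/0.206 = 30.53 N.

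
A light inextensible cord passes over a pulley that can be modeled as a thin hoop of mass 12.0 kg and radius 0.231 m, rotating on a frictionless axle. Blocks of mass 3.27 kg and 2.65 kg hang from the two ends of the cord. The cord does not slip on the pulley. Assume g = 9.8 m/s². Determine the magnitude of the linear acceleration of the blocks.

a ≈ 0.339 m/s²

I = MR² = (12.0)(0.231)² = 0.6403 kg·m².
Heavier block: m₁g − T₁ = m₁a. Lighter block: T₂ − m₂g = m₂a.
Pulley: (T₁ − T₂)R = Iα = I(a/R), so T₁ − T₂ = (I/R²)a = 1·M_p a = 12.00·a.
Adding the three: (m₁ − m₂)g = (m₁ + m₂ + 12.00)a, so a = (3.27 − 2.65)(9.8)/(3.27 + 2.65 + 12.00) = 0.3391 m/s².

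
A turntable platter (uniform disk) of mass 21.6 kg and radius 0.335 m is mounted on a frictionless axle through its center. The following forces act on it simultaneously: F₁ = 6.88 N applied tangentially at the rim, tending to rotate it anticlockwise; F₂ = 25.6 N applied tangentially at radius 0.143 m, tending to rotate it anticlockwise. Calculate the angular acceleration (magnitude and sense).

α ≈ 4.92 rad/s², anticlockwise

I = ½MR² = (1/2)(21.6)(0.335)² = 1.212 kg·m².
Taking anticlockwise as positive: τ₁ = +(6.88)(0.335) = +2.305 N·m; τ₂ = +(25.6)(0.143) = +3.661 N·m.
Net torque τ = 5.966 N·m.
α = τ/I = 5.966/1.212 = 4.922 rad/s².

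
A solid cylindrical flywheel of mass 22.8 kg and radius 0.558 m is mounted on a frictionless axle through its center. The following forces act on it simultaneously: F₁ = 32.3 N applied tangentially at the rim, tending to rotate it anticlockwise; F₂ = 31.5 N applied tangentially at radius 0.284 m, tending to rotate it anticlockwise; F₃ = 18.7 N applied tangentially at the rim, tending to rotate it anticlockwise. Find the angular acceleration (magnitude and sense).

I = ½MR² = (1/2)(22.8)(0.558)² = 3.550 kg·m².
Taking anticlockwise as positive: τ₁ = +(32.3)(0.558) = +18.02 N·m; τ₂ = +(31.5)(0.284) = +8.946 N·m; τ₃ = +(18.7)(0.558) = +10.43 N·m.
Net torque τ = 37.40 N·m.
α = τ/I = 37.40/3.550 = 10.54 rad/s².

α ≈ 10.5 rad/s², anticlockwise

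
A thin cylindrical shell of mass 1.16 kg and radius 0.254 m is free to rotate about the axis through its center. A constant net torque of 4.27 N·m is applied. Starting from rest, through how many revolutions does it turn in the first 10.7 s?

I = MR² = (1.16)(0.254)² = 0.07484 kg·m².
α = τ/I = 4.27/0.07484 = 57.06 rad/s².
θ = ½αt² = ½(57.06)(10.7)² = 3266 rad.
Revolutions = θ/(2π) = 519.8.

≈ 520 revolutions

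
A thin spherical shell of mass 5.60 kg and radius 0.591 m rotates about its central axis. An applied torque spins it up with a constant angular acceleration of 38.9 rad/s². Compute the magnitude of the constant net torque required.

I = (2/3)MR² = (2/3)(5.60)(0.591)² = 1.304 kg·m².
τ = Iα = (1.304)(38.90) = 50.72 N·m.

τ ≈ 50.7 N·m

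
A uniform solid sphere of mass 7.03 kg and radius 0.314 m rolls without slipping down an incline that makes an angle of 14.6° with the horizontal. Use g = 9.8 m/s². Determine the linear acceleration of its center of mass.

Translation along the incline: Mg sinθ − f = Ma.
Rotation about the center: fR = Iα with I = (2/5)MR². No-slip gives a = αR, so f = (I/R²)a = (2/5)M a.
Substituting: Mg sinθ = (1 + 0.4000)Ma, so a = g sinθ/(1 + 0.4000) = (9.8) sin 14.6° / 1.400 = 1.764 m/s².

a ≈ 1.76 m/s²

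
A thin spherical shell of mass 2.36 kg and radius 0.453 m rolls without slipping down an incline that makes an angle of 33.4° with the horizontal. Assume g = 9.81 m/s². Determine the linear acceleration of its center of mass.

a ≈ 3.24 m/s²

Translation along the incline: Mg sinθ − f = Ma.
Rotation about the center: fR = Iα with I = (2/3)MR². No-slip gives a = αR, so f = (I/R²)a = (2/3)M a.
Substituting: Mg sinθ = (1 + 0.6667)Ma, so a = g sinθ/(1 + 0.6667) = (9.81) sin 33.4° / 1.667 = 3.240 m/s².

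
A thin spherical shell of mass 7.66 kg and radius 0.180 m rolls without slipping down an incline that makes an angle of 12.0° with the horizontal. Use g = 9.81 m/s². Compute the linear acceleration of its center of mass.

Translation along the incline: Mg sinθ − f = Ma.
Rotation about the center: fR = Iα with I = (2/3)MR². No-slip gives a = αR, so f = (I/R²)a = (2/3)M a.
Substituting: Mg sinθ = (1 + 0.6667)Ma, so a = g sinθ/(1 + 0.6667) = (9.81) sin 12.0° / 1.667 = 1.224 m/s².

a ≈ 1.22 m/s²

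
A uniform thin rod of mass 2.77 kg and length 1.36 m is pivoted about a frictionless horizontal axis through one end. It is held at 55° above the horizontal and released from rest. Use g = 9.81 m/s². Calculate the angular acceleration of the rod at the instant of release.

About the pivot, I = (1/3)ML² = (1/3)(2.77)(1.36)² = 1.708 kg·m².
The weight acts at the center, a distance L/2 = 0.6800 m from the pivot; τ = Mg(L/2) cos 55° = 10.60 N·m.
α = τ/I = 10.60/1.708 = 6.206 rad/s².
(Equivalently α = (3g/(2L)) cos 55° = 6.206 rad/s².)

α ≈ 6.21 rad/s²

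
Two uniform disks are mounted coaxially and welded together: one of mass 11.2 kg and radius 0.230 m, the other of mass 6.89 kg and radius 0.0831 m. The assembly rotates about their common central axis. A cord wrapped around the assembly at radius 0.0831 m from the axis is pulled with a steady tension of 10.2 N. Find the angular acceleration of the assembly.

α ≈ 2.65 rad/s²

I = ½M₁R₁² + ½M₂R₂² = ½(11.2)(0.230)² + ½(6.89)(0.0831)² = 0.3200 kg·m².
τ = F r = (10.2)(0.0831) = 0.8476 N·m.
α = τ/I = 0.8476/0.3200 = 2.649 rad/s².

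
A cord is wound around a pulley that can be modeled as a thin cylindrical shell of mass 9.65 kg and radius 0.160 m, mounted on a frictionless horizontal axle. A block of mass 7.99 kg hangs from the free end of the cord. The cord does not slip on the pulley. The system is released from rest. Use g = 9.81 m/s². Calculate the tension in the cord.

T ≈ 42.9 N

I = MR² = (9.65)(0.160)² = 0.2470 kg·m².
Block: mg − T = ma. Pulley: TR = Iα. No-slip: a = αR, so T = (I/R²)a = 9.650·a.
Then mg = (m + 9.650)a, so a = (7.99)(9.81)/(7.99 + 9.650) = 4.443 m/s².
T = 9.650·a = 42.88 N.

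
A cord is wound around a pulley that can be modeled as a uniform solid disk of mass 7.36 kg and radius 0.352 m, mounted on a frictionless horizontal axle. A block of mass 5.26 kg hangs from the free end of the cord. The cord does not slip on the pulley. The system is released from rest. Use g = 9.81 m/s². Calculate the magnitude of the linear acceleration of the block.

I = ½MR² = (1/2)(7.36)(0.352)² = 0.4560 kg·m².
Block: mg − T = ma. Pulley: TR = Iα. No-slip: a = αR, so T = (I/R²)a = 3.680·a.
Then mg = (m + 3.680)a, so a = (5.26)(9.81)/(5.26 + 3.680) = 5.772 m/s².

a ≈ 5.77 m/s²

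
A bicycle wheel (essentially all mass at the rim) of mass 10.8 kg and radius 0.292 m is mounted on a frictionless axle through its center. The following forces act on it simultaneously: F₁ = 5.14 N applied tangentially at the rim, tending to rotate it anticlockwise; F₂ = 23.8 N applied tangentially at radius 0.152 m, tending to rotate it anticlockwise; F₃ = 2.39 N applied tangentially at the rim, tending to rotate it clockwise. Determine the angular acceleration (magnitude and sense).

I = MR² = (10.8)(0.292)² = 0.9209 kg·m².
Taking anticlockwise as positive: τ₁ = +(5.14)(0.292) = +1.501 N·m; τ₂ = +(23.8)(0.152) = +3.618 N·m; τ₃ = −(2.39)(0.292) = −0.6979 N·m.
Net torque τ = 4.421 N·m.
α = τ/I = 4.421/0.9209 = 4.801 rad/s².

α ≈ 4.80 rad/s², anticlockwise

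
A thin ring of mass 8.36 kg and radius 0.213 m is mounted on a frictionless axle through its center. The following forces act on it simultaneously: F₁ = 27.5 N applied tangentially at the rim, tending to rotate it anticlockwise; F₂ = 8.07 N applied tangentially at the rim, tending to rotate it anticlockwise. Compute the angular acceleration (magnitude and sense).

α ≈ 20.0 rad/s², anticlockwise

I = MR² = (8.36)(0.213)² = 0.3793 kg·m².
Taking anticlockwise as positive: τ₁ = +(27.5)(0.213) = +5.857 N·m; τ₂ = +(8.07)(0.213) = +1.719 N·m.
Net torque τ = 7.576 N·m.
α = τ/I = 7.576/0.3793 = 19.98 rad/s².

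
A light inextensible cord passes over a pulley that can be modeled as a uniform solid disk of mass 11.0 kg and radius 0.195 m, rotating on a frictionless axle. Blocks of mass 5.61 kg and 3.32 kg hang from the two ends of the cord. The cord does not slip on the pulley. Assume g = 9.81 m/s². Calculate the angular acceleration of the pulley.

α ≈ 7.98 rad/s²

I = ½MR² = (1/2)(11.0)(0.195)² = 0.2091 kg·m².
Heavier block: m₁g − T₁ = m₁a. Lighter block: T₂ − m₂g = m₂a.
Pulley: (T₁ − T₂)R = Iα = I(a/R), so T₁ − T₂ = (I/R²)a = (1/2)M_p a = 5.500·a.
Adding the three: (m₁ − m₂)g = (m₁ + m₂ + 5.500)a, so a = (5.61 − 3.32)(9.81)/(5.61 + 3.32 + 5.500) = 1.557 m/s².
α = a/R = 1.557/0.195 = 7.984 rad/s².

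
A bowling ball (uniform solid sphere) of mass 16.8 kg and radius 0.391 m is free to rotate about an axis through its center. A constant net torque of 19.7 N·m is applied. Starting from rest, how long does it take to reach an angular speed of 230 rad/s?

t ≈ 12.0 s

I = (2/5)MR² = (2/5)(16.8)(0.391)² = 1.027 kg·m².
α = τ/I = 19.7/1.027 = 19.18 rad/s².
ω = αt ⇒ t = ω/α = 230/19.18 = 11.99 s.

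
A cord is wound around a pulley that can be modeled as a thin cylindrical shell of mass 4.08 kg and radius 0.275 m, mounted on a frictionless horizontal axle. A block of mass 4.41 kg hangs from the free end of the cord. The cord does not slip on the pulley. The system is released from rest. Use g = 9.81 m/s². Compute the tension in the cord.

I = MR² = (4.08)(0.275)² = 0.3086 kg·m².
Block: mg − T = ma. Pulley: TR = Iα. No-slip: a = αR, so T = (I/R²)a = 4.080·a.
Then mg = (m + 4.080)a, so a = (4.41)(9.81)/(4.41 + 4.080) = 5.096 m/s².
T = 4.080·a = 20.79 N.

T ≈ 20.8 N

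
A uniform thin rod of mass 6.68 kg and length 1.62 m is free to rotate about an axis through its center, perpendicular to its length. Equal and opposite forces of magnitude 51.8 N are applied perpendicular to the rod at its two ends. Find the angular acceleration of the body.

α ≈ 57.4 rad/s²

I = (1/12)ML² = (1/12)(6.68)(1.62)² = 1.461 kg·m².
The couple gives τ = F·(L/2) + F·(L/2) = F L = (51.8)(1.62) = 83.92 N·m.
From τ = Iα: α = 83.92/1.461 = 57.44 rad/s².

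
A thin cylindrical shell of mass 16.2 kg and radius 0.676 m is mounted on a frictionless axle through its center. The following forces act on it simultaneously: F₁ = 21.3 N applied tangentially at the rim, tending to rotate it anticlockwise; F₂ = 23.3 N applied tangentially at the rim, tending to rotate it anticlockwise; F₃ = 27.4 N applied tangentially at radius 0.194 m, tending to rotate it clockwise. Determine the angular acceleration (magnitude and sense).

I = MR² = (16.2)(0.676)² = 7.403 kg·m².
Taking anticlockwise as positive: τ₁ = +(21.3)(0.676) = +14.40 N·m; τ₂ = +(23.3)(0.676) = +15.75 N·m; τ₃ = −(27.4)(0.194) = −5.316 N·m.
Net torque τ = 24.83 N·m.
α = τ/I = 24.83/7.403 = 3.355 rad/s².

α ≈ 3.35 rad/s², anticlockwise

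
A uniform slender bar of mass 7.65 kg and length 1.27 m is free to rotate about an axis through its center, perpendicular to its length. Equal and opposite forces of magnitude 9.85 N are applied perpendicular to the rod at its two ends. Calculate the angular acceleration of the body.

I = (1/12)ML² = (1/12)(7.65)(1.27)² = 1.028 kg·m².
The couple gives τ = F·(L/2) + F·(L/2) = F L = (9.85)(1.27) = 12.51 N·m.
From τ = Iα: α = 12.51/1.028 = 12.17 rad/s².

α ≈ 12.2 rad/s²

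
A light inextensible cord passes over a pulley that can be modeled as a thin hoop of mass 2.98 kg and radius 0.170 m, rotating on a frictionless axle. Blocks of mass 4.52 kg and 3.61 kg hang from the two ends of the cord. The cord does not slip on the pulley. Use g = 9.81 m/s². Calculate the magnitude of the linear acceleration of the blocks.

I = MR² = (2.98)(0.170)² = 0.08612 kg·m².
Heavier block: m₁g − T₁ = m₁a. Lighter block: T₂ − m₂g = m₂a.
Pulley: (T₁ − T₂)R = Iα = I(a/R), so T₁ − T₂ = (I/R²)a = 1·M_p a = 2.980·a.
Adding the three: (m₁ − m₂)g = (m₁ + m₂ + 2.980)a, so a = (4.52 − 3.61)(9.81)/(4.52 + 3.61 + 2.980) = 0.8035 m/s².

a ≈ 0.804 m/s²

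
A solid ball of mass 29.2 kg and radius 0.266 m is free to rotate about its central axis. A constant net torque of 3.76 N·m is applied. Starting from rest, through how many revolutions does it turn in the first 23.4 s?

≈ 198 revolutions

I = (2/5)MR² = (2/5)(29.2)(0.266)² = 0.8264 kg·m².
α = τ/I = 3.76/0.8264 = 4.550 rad/s².
θ = ½αt² = ½(4.550)(23.4)² = 1246 rad.
Revolutions = θ/(2π) = 198.2.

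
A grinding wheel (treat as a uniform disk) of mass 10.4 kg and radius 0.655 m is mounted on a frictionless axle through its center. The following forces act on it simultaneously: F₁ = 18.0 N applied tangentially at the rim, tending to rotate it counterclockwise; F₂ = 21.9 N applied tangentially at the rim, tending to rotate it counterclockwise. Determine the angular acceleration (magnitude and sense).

α ≈ 11.7 rad/s², counterclockwise

I = ½MR² = (1/2)(10.4)(0.655)² = 2.231 kg·m².
Taking counterclockwise as positive: τ₁ = +(18.0)(0.655) = +11.79 N·m; τ₂ = +(21.9)(0.655) = +14.34 N·m.
Net torque τ = 26.13 N·m.
α = τ/I = 26.13/2.231 = 11.71 rad/s².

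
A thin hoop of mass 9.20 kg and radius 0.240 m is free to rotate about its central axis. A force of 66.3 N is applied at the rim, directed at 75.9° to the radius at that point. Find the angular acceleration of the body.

α ≈ 29.1 rad/s²

I = MR² = (9.20)(0.240)² = 0.5299 kg·m².
Only the tangential component produces torque: τ = F R sinθ = (66.3)(0.240) sin 75.9° = 15.43 N·m.
Newton's second law for rotation, τ = Iα, gives α = τ/I = 15.43/0.5299 = 29.12 rad/s².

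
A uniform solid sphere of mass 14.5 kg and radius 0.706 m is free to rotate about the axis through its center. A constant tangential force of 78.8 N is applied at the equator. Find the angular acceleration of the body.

α ≈ 19.2 rad/s²

I = (2/5)MR² = (2/5)(14.5)(0.706)² = 2.891 kg·m².
τ = F R = (78.8)(0.706) = 55.63 N·m.
From τ = Iα: α = 55.63/2.891 = 19.24 rad/s².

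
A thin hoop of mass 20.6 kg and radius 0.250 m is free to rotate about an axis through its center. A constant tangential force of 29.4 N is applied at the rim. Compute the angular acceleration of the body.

α ≈ 5.71 rad/s²

I = MR² = (20.6)(0.250)² = 1.288 kg·m².
τ = F R = (29.4)(0.250) = 7.350 N·m.
From τ = Iα: α = 7.350/1.288 = 5.709 rad/s².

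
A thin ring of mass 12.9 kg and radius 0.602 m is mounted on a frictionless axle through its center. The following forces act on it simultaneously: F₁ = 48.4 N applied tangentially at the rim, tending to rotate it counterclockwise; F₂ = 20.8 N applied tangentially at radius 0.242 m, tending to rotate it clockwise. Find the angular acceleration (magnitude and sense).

α ≈ 5.16 rad/s², counterclockwise

I = MR² = (12.9)(0.602)² = 4.675 kg·m².
Taking counterclockwise as positive: τ₁ = +(48.4)(0.602) = +29.14 N·m; τ₂ = −(20.8)(0.242) = −5.034 N·m.
Net torque τ = 24.10 N·m.
α = τ/I = 24.10/4.675 = 5.156 rad/s².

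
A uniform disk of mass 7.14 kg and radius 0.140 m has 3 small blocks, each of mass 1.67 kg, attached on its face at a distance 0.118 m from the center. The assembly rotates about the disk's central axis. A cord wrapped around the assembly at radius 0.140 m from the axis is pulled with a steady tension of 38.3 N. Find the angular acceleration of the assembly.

I_disk = ½MR² = ½(7.14)(0.140)² = 0.06997 kg·m².
I_blocks = 3·m·r² = 3(1.67)(0.118)² = 0.06976 kg·m².
Total I = 0.1397 kg·m².
τ = F r = (38.3)(0.140) = 5.362 N·m.
α = τ/I = 5.362/0.1397 = 38.37 rad/s².

α ≈ 38.4 rad/s²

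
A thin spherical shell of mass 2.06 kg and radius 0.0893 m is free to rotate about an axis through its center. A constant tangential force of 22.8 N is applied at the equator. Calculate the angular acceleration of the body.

α ≈ 186 rad/s²

I = (2/3)MR² = (2/3)(2.06)(0.0893)² = 0.01095 kg·m².
τ = F R = (22.8)(0.0893) = 2.036 N·m.
From τ = Iα: α = 2.036/0.01095 = 185.9 rad/s².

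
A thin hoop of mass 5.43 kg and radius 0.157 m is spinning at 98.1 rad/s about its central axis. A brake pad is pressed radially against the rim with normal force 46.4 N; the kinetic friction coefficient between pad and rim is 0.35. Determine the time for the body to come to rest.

I = MR² = (5.43)(0.157)² = 0.1338 kg·m².
Friction force f = μN = (0.35)(46.4) = 16.24 N at the rim; torque magnitude τ = fR = 2.550 N·m, opposing ω.
|α| = τ/I = 2.550/0.1338 = 19.05 rad/s² (deceleration).
0 = ω₀ − |α|t ⇒ t = ω₀/|α| = 98.1/19.05 = 5.150 s.

t ≈ 5.15 s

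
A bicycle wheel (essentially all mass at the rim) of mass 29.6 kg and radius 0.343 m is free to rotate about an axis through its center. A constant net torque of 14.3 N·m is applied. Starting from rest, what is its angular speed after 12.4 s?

I = MR² = (29.6)(0.343)² = 3.482 kg·m².
α = τ/I = 14.3/3.482 = 4.106 rad/s².
ω = ω₀ + αt = 0 + (4.106)(12.4) = 50.92 rad/s.

ω ≈ 50.9 rad/s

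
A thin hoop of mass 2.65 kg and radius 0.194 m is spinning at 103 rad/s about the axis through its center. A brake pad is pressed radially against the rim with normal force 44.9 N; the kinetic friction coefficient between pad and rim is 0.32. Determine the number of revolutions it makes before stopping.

≈ 30.2 revolutions

I = MR² = (2.65)(0.194)² = 0.09974 kg·m².
Friction force f = μN = (0.32)(44.9) = 14.37 N at the rim; torque magnitude τ = fR = 2.787 N·m, opposing ω.
|α| = τ/I = 2.787/0.09974 = 27.95 rad/s² (deceleration).
ω² = ω₀² − 2|α|θ with ω = 0 ⇒ θ = ω₀²/(2|α|) = 189.8 rad = 30.21 rev.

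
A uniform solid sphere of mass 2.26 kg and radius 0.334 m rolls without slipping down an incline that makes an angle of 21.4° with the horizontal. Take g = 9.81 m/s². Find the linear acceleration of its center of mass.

Translation along the incline: Mg sinθ − f = Ma.
Rotation about the center: fR = Iα with I = (2/5)MR². No-slip gives a = αR, so f = (I/R²)a = (2/5)M a.
Substituting: Mg sinθ = (1 + 0.4000)Ma, so a = g sinθ/(1 + 0.4000) = (9.81) sin 21.4° / 1.400 = 2.557 m/s².

a ≈ 2.56 m/s²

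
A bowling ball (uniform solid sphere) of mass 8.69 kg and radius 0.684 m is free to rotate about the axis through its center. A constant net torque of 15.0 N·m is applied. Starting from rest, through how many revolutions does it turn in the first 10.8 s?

≈ 85.6 revolutions

I = (2/5)MR² = (2/5)(8.69)(0.684)² = 1.626 kg·m².
α = τ/I = 15.0/1.626 = 9.224 rad/s².
θ = ½αt² = ½(9.224)(10.8)² = 537.9 rad.
Revolutions = θ/(2π) = 85.61.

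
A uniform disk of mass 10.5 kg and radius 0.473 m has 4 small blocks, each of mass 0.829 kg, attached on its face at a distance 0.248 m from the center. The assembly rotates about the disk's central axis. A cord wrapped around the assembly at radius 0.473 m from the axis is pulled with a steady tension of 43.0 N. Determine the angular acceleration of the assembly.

α ≈ 14.8 rad/s²

I_disk = ½MR² = ½(10.5)(0.473)² = 1.175 kg·m².
I_blocks = 4·m·r² = 4(0.829)(0.248)² = 0.2039 kg·m².
Total I = 1.379 kg·m².
τ = F r = (43.0)(0.473) = 20.34 N·m.
α = τ/I = 20.34/1.379 = 14.75 rad/s².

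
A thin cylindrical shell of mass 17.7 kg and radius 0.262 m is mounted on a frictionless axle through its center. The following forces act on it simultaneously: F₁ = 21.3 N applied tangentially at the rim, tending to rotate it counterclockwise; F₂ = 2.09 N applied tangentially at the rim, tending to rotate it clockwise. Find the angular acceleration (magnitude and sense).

α ≈ 4.14 rad/s², counterclockwise

I = MR² = (17.7)(0.262)² = 1.215 kg·m².
Taking counterclockwise as positive: τ₁ = +(21.3)(0.262) = +5.581 N·m; τ₂ = −(2.09)(0.262) = −0.5476 N·m.
Net torque τ = 5.033 N·m.
α = τ/I = 5.033/1.215 = 4.142 rad/s².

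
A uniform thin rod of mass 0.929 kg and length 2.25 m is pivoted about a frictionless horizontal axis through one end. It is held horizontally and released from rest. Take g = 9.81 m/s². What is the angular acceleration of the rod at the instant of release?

α ≈ 6.54 rad/s²

About the pivot, I = (1/3)ML² = (1/3)(0.929)(2.25)² = 1.568 kg·m².
The weight acts at the center, a distance L/2 = 1.125 m from the pivot; τ = Mg(L/2) = 10.25 N·m.
α = τ/I = 10.25/1.568 = 6.540 rad/s².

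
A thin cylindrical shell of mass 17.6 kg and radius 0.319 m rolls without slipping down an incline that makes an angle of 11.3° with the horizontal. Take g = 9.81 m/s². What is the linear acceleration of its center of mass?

a ≈ 0.961 m/s²

Translation along the incline: Mg sinθ − f = Ma.
Rotation about the center: fR = Iα with I = MR². No-slip gives a = αR, so f = (I/R²)a = M a.
Substituting: Mg sinθ = (1 + 1.000)Ma, so a = g sinθ/(1 + 1.000) = (9.81) sin 11.3° / 2.000 = 0.9611 m/s².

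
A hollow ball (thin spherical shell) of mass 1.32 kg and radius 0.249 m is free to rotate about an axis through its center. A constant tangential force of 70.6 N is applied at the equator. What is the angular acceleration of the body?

α ≈ 322 rad/s²

I = (2/3)MR² = (2/3)(1.32)(0.249)² = 0.05456 kg·m².
τ = F R = (70.6)(0.249) = 17.58 N·m.
Newton's second law for rotation, τ = Iα, gives α = τ/I = 17.58/0.05456 = 322.2 rad/s².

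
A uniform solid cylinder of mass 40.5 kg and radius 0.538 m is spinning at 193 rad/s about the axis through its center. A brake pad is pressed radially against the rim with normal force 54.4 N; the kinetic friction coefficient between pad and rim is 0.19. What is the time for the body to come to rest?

t ≈ 203 s

I = ½MR² = (1/2)(40.5)(0.538)² = 5.861 kg·m².
Friction force f = μN = (0.19)(54.4) = 10.34 N at the rim; torque magnitude τ = fR = 5.561 N·m, opposing ω.
|α| = τ/I = 5.561/5.861 = 0.9487 rad/s² (deceleration).
0 = ω₀ − |α|t ⇒ t = ω₀/|α| = 193/0.9487 = 203.4 s.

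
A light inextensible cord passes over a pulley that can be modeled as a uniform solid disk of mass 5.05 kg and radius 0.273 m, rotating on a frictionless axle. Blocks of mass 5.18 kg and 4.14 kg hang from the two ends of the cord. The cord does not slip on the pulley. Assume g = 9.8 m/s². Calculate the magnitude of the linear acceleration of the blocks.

I = ½MR² = (1/2)(5.05)(0.273)² = 0.1882 kg·m².
Heavier block: m₁g − T₁ = m₁a. Lighter block: T₂ − m₂g = m₂a.
Pulley: (T₁ − T₂)R = Iα = I(a/R), so T₁ − T₂ = (I/R²)a = (1/2)M_p a = 2.525·a.
Adding the three: (m₁ − m₂)g = (m₁ + m₂ + 2.525)a, so a = (5.18 − 4.14)(9.8)/(5.18 + 4.14 + 2.525) = 0.8604 m/s².

a ≈ 0.860 m/s²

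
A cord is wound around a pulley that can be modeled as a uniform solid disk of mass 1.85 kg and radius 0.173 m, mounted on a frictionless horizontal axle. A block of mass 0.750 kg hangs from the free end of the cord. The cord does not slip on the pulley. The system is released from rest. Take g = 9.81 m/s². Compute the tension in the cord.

T ≈ 4.06 N

I = ½MR² = (1/2)(1.85)(0.173)² = 0.02768 kg·m².
Block: mg − T = ma. Pulley: TR = Iα. No-slip: a = αR, so T = (I/R²)a = 0.9250·a.
Then mg = (m + 0.9250)a, so a = (0.750)(9.81)/(0.750 + 0.9250) = 4.393 m/s².
T = 0.9250·a = 4.063 N.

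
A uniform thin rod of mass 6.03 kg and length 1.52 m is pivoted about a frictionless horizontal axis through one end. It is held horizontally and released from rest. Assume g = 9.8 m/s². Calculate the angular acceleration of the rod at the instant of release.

About the pivot, I = (1/3)ML² = (1/3)(6.03)(1.52)² = 4.644 kg·m².
The weight acts at the center, a distance L/2 = 0.7600 m from the pivot; τ = Mg(L/2) = 44.91 N·m.
α = τ/I = 44.91/4.644 = 9.671 rad/s².

α ≈ 9.67 rad/s²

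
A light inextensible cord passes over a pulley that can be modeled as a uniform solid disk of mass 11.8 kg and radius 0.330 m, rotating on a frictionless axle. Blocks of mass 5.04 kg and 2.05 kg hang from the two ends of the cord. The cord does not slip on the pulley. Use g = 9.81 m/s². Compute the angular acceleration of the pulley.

I = ½MR² = (1/2)(11.8)(0.330)² = 0.6425 kg·m².
Heavier block: m₁g − T₁ = m₁a. Lighter block: T₂ − m₂g = m₂a.
Pulley: (T₁ − T₂)R = Iα = I(a/R), so T₁ − T₂ = (I/R²)a = (1/2)M_p a = 5.900·a.
Adding the three: (m₁ − m₂)g = (m₁ + m₂ + 5.900)a, so a = (5.04 − 2.05)(9.81)/(5.04 + 2.05 + 5.900) = 2.258 m/s².
α = a/R = 2.258/0.330 = 6.843 rad/s².

α ≈ 6.84 rad/s²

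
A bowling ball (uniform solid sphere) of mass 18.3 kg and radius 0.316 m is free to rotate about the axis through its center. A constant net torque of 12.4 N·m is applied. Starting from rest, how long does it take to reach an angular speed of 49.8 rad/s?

t ≈ 2.94 s

I = (2/5)MR² = (2/5)(18.3)(0.316)² = 0.7309 kg·m².
α = τ/I = 12.4/0.7309 = 16.96 rad/s².
ω = αt ⇒ t = ω/α = 49.8/16.96 = 2.936 s.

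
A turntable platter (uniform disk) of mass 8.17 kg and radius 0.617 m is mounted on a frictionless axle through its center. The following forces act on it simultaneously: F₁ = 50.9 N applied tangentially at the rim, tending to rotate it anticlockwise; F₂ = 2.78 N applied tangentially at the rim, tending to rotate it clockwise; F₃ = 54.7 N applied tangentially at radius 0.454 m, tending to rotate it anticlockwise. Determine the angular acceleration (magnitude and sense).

I = ½MR² = (1/2)(8.17)(0.617)² = 1.555 kg·m².
Taking anticlockwise as positive: τ₁ = +(50.9)(0.617) = +31.41 N·m; τ₂ = −(2.78)(0.617) = −1.715 N·m; τ₃ = +(54.7)(0.454) = +24.83 N·m.
Net torque τ = 54.52 N·m.
α = τ/I = 54.52/1.555 = 35.06 rad/s².

α ≈ 35.1 rad/s², anticlockwise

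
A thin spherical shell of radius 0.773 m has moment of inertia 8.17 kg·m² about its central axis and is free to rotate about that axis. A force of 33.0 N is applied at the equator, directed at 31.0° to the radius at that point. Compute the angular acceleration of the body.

Only the tangential component produces torque: τ = F R sinθ = (33.0)(0.773) sin 31.0° = 13.14 N·m.
From τ = Iα: α = 13.14/8.170 = 1.608 rad/s².

α ≈ 1.61 rad/s²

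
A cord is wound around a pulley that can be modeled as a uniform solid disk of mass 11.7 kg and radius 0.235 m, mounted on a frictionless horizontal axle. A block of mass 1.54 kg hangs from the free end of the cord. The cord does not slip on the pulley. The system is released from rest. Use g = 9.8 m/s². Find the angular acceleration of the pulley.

I = ½MR² = (1/2)(11.7)(0.235)² = 0.3231 kg·m².
Block: mg − T = ma. Pulley: TR = Iα. No-slip: a = αR, so T = (I/R²)a = 5.850·a.
Then mg = (m + 5.850)a, so a = (1.54)(9.8)/(1.54 + 5.850) = 2.042 m/s².
α = a/R = 2.042/0.235 = 8.690 rad/s².

α ≈ 8.69 rad/s²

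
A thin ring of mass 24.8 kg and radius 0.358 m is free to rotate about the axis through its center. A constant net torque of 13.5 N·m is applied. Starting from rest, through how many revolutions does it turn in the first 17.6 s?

≈ 105 revolutions

I = MR² = (24.8)(0.358)² = 3.178 kg·m².
α = τ/I = 13.5/3.178 = 4.247 rad/s².
θ = ½αt² = ½(4.247)(17.6)² = 657.8 rad.
Revolutions = θ/(2π) = 104.7.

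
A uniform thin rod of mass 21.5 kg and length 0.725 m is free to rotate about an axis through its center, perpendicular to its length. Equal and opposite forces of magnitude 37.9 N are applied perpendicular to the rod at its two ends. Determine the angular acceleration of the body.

α ≈ 29.2 rad/s²

I = (1/12)ML² = (1/12)(21.5)(0.725)² = 0.9417 kg·m².
The couple gives τ = F·(L/2) + F·(L/2) = F L = (37.9)(0.725) = 27.48 N·m.
From τ = Iα: α = 27.48/0.9417 = 29.18 rad/s².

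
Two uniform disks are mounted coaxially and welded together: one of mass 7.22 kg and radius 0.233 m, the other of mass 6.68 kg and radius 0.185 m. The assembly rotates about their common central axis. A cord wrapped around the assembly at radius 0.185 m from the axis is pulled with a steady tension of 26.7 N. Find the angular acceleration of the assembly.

α ≈ 15.9 rad/s²

I = ½M₁R₁² + ½M₂R₂² = ½(7.22)(0.233)² + ½(6.68)(0.185)² = 0.3103 kg·m².
τ = F r = (26.7)(0.185) = 4.939 N·m.
α = τ/I = 4.939/0.3103 = 15.92 rad/s².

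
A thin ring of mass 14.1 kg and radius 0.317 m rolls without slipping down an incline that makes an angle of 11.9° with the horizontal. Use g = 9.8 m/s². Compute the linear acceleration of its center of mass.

Translation along the incline: Mg sinθ − f = Ma.
Rotation about the center: fR = Iα with I = MR². No-slip gives a = αR, so f = (I/R²)a = M a.
Substituting: Mg sinθ = (1 + 1.000)Ma, so a = g sinθ/(1 + 1.000) = (9.8) sin 11.9° / 2.000 = 1.010 m/s².

a ≈ 1.01 m/s²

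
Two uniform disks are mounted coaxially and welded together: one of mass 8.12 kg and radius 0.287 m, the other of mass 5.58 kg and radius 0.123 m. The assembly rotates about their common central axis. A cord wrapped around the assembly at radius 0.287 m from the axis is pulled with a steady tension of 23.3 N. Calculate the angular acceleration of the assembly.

α ≈ 17.8 rad/s²

I = ½M₁R₁² + ½M₂R₂² = ½(8.12)(0.287)² + ½(5.58)(0.123)² = 0.3766 kg·m².
τ = F r = (23.3)(0.287) = 6.687 N·m.
α = τ/I = 6.687/0.3766 = 17.76 rad/s².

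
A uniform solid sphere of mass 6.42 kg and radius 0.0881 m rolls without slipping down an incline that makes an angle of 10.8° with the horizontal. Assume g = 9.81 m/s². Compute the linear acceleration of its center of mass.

a ≈ 1.31 m/s²

Translation along the incline: Mg sinθ − f = Ma.
Rotation about the center: fR = Iα with I = (2/5)MR². No-slip gives a = αR, so f = (I/R²)a = (2/5)M a.
Substituting: Mg sinθ = (1 + 0.4000)Ma, so a = g sinθ/(1 + 0.4000) = (9.81) sin 10.8° / 1.400 = 1.313 m/s².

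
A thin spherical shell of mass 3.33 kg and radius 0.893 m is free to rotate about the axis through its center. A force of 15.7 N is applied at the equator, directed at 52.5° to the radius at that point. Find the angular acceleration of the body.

I = (2/3)MR² = (2/3)(3.33)(0.893)² = 1.770 kg·m².
Only the tangential component produces torque: τ = F R sinθ = (15.7)(0.893) sin 52.5° = 11.12 N·m.
Newton's second law for rotation, τ = Iα, gives α = τ/I = 11.12/1.770 = 6.283 rad/s².

α ≈ 6.28 rad/s²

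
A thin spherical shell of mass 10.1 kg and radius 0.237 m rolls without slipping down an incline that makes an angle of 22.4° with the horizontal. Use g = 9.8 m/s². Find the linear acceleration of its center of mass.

a ≈ 2.24 m/s²

Translation along the incline: Mg sinθ − f = Ma.
Rotation about the center: fR = Iα with I = (2/3)MR². No-slip gives a = αR, so f = (I/R²)a = (2/3)M a.
Substituting: Mg sinθ = (1 + 0.6667)Ma, so a = g sinθ/(1 + 0.6667) = (9.8) sin 22.4° / 1.667 = 2.241 m/s².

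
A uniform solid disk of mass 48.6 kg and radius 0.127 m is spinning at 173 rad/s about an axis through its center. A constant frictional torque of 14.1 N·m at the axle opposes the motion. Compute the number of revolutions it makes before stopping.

≈ 66.2 revolutions

I = ½MR² = (1/2)(48.6)(0.127)² = 0.3919 kg·m².
The net torque has magnitude 14.1 N·m, opposing ω.
|α| = τ/I = 14.10/0.3919 = 35.98 rad/s² (deceleration).
ω² = ω₀² − 2|α|θ with ω = 0 ⇒ θ = ω₀²/(2|α|) = 416.0 rad = 66.20 rev.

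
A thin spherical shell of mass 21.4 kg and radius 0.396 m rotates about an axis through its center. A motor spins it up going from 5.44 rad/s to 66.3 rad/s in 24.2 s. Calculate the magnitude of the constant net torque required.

I = (2/3)MR² = (2/3)(21.4)(0.396)² = 2.237 kg·m².
α = Δω/Δt = (66.3 − 5.44)/24.2 = 2.515 rad/s².
τ = Iα = (2.237)(2.515) = 5.626 N·m.

τ ≈ 5.63 N·m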